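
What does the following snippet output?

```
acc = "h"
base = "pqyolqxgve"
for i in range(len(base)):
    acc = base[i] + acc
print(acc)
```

evgxqloyqph

i=0: prepend 'p' → 'ph'
i=1: prepend 'q' → 'qph'
i=2: prepend 'y' → 'yqph'
i=3: prepend 'o' → 'oyqph'
i=4: prepend 'l' → 'loyqph'
i=5: prepend 'q' → 'qloyqph'
i=6: prepend 'x' → 'xqloyqph'
i=7: prepend 'g' → 'gxqloyqph'
i=8: prepend 'v' → 'vgxqloyqph'
i=9: prepend 'e' → 'evgxqloyqph'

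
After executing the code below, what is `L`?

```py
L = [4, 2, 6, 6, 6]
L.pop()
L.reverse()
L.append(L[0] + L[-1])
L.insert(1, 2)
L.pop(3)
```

pop() removes 6 → [4, 2, 6, 6]
reverse → [6, 6, 2, 4]
append L[0]+L[-1] = 6+4 = 10 → [6, 6, 2, 4, 10]
insert 2 at 1 → [6, 2, 6, 2, 4, 10]
pop(3) removes 2 → [6, 2, 6, 4, 10]

[6, 2, 6, 4, 10]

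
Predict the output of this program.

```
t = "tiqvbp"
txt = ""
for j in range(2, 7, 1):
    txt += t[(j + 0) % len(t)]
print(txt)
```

j=2: add t[2]='q' → 'q'
j=3: add t[3]='v' → 'qv'
j=4: add t[4]='b' → 'qvb'
j=5: add t[5]='p' → 'qvbp'
j=6: add t[0]='t' → 'qvbpt'

qvbpt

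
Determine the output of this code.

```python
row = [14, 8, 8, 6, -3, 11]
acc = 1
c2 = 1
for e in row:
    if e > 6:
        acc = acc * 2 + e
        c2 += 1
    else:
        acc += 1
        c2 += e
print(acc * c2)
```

e=14: >6, acc = 1*2+14 = 16; c2=2
e=8: >6, acc = 16*2+8 = 40; c2=3
e=8: >6, acc = 40*2+8 = 88; c2=4
e=6: not >6, acc = 88+1 = 89; c2=10
e=-3: not >6, acc = 89+1 = 90; c2=7
e=11: >6, acc = 90*2+11 = 191; c2=8
acc*c2 = 191*8 = 1528

1528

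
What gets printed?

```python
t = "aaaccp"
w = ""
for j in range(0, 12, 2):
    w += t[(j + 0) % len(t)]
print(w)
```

j=0: add t[0]='a' → 'a'
j=2: add t[2]='a' → 'aa'
j=4: add t[4]='c' → 'aac'
j=6: add t[0]='a' → 'aaca'
j=8: add t[2]='a' → 'aacaa'
j=10: add t[4]='c' → 'aacaac'

aacaac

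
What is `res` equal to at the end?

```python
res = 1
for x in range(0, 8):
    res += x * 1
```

x=0: res = 1+0*1 = 1
x=1: res = 1+1*1 = 2
x=2: res = 2+2*1 = 4
x=3: res = 4+3*1 = 7
x=4: res = 7+4*1 = 11
x=5: res = 11+5*1 = 16
x=6: res = 16+6*1 = 22
x=7: res = 22+7*1 = 29

29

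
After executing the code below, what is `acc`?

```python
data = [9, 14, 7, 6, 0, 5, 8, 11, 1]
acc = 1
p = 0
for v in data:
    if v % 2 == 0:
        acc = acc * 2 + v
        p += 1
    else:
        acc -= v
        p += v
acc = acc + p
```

-25

v=9: not even, acc = 1-9 = -8; p=9
v=14: even, acc = (-8)*2+14 = -2; p=10
v=7: not even, acc = (-2)-7 = -9; p=17
v=6: even, acc = (-9)*2+6 = -12; p=18
v=0: even, acc = (-12)*2+0 = -24; p=19
v=5: not even, acc = (-24)-5 = -29; p=24
v=8: even, acc = (-29)*2+8 = -50; p=25
v=11: not even, acc = (-50)-11 = -61; p=36
v=1: not even, acc = (-61)-1 = -62; p=37
acc+p = (-62)+37 = -25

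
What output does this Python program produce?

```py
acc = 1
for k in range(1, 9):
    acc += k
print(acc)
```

37

k=1: acc = 1+1 = 2
k=2: acc = 2+2 = 4
k=3: acc = 4+3 = 7
k=4: acc = 7+4 = 11
k=5: acc = 11+5 = 16
k=6: acc = 16+6 = 22
k=7: acc = 22+7 = 29
k=8: acc = 29+8 = 37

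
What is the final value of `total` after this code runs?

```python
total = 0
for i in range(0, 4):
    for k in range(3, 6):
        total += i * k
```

i=0,k=3: total = 0+0 = 0
i=0,k=4: total = 0+0 = 0
i=0,k=5: total = 0+0 = 0
i=1,k=3: total = 0+3 = 3
i=1,k=4: total = 3+4 = 7
i=1,k=5: total = 7+5 = 12
i=2,k=3: total = 12+6 = 18
i=2,k=4: total = 18+8 = 26
i=2,k=5: total = 26+10 = 36
i=3,k=3: total = 36+9 = 45
i=3,k=4: total = 45+12 = 57
i=3,k=5: total = 57+15 = 72

72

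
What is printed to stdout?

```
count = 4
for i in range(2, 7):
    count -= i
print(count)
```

i=2: count = 4-2 = 2
i=3: count = 2-3 = -1
i=4: count = (-1)-4 = -5
i=5: count = (-5)-5 = -10
i=6: count = (-10)-6 = -16

-16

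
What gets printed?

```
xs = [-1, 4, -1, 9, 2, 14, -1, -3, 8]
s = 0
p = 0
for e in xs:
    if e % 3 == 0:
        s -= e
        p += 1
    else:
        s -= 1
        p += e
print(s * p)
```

-351

e=-1: not %3==0, s = 0-1 = -1; p=-1
e=4: not %3==0, s = (-1)-1 = -2; p=3
e=-1: not %3==0, s = (-2)-1 = -3; p=2
e=9: %3==0, s = (-3)-9 = -12; p=3
e=2: not %3==0, s = (-12)-1 = -13; p=5
e=14: not %3==0, s = (-13)-1 = -14; p=19
e=-1: not %3==0, s = (-14)-1 = -15; p=18
e=-3: %3==0, s = (-15)-(-3) = -12; p=19
e=8: not %3==0, s = (-12)-1 = -13; p=27
s*p = (-13)*27 = -351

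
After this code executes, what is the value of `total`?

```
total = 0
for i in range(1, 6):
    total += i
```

15

i=1: total = 0+1 = 1
i=2: total = 1+2 = 3
i=3: total = 3+3 = 6
i=4: total = 6+4 = 10
i=5: total = 10+5 = 15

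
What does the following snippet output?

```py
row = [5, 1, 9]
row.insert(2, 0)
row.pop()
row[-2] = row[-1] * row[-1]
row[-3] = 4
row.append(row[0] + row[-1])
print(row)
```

insert 0 at 2 → [5, 1, 0, 9]
pop() removes 9 → [5, 1, 0]
row[-2] = row[-1]*row[-1] = 0*0 = 0 → [5, 0, 0]
row[-3] = 4 → [4, 0, 0]
append row[0]+row[-1] = 4+0 = 4 → [4, 0, 0, 4]

[4, 0, 0, 4]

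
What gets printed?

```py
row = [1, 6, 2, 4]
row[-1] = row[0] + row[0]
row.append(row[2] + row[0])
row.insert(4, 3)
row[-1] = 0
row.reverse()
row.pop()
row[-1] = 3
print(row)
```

[0, 3, 2, 2, 3]

row[-1] = row[0]+row[0] = 1+1 = 2 → [1, 6, 2, 2]
append row[2]+row[0] = 2+1 = 3 → [1, 6, 2, 2, 3]
insert 3 at 4 → [1, 6, 2, 2, 3, 3]
row[-1] = 0 → [1, 6, 2, 2, 3, 0]
reverse → [0, 3, 2, 2, 6, 1]
pop() removes 1 → [0, 3, 2, 2, 6]
row[-1] = 3 → [0, 3, 2, 2, 3]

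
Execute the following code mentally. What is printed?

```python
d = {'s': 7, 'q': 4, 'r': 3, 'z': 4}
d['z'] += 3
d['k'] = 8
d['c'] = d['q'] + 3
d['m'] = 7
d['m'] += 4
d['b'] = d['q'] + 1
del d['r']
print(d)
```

{'s': 7, 'q': 4, 'z': 7, 'k': 8, 'c': 7, 'm': 11, 'b': 5}

d['z'] = 4+3 = 7 → {'s': 7, 'q': 4, 'r': 3, 'z': 7}
d['k'] = 8 → {'s': 7, 'q': 4, 'r': 3, 'z': 7, 'k': 8}
d['c'] = d['q']+3 = 7 → {'s': 7, 'q': 4, 'r': 3, 'z': 7, 'k': 8, 'c': 7}
d['m'] = 7 → {'s': 7, 'q': 4, 'r': 3, 'z': 7, 'k': 8, 'c': 7, 'm': 7}
d['m'] = 7+4 = 11 → {'s': 7, 'q': 4, 'r': 3, 'z': 7, 'k': 8, 'c': 7, 'm': 11}
d['b'] = d['q']+1 = 5 → {'s': 7, 'q': 4, 'r': 3, 'z': 7, 'k': 8, 'c': 7, 'm': 11, 'b': 5}
del 'r' → {'s': 7, 'q': 4, 'z': 7, 'k': 8, 'c': 7, 'm': 11, 'b': 5}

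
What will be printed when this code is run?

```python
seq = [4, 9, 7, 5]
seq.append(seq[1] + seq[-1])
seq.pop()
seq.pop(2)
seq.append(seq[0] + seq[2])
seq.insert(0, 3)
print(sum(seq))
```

append seq[1]+seq[-1] = 9+5 = 14 → [4, 9, 7, 5, 14]
pop() removes 14 → [4, 9, 7, 5]
pop(2) removes 7 → [4, 9, 5]
append seq[0]+seq[2] = 4+5 = 9 → [4, 9, 5, 9]
insert 3 at 0 → [3, 4, 9, 5, 9]
sum = 30

30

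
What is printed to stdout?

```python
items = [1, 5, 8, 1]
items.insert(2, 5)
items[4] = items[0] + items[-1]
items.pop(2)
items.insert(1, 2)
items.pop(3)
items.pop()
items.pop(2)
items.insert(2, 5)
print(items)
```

[1, 2, 5]

insert 5 at 2 → [1, 5, 5, 8, 1]
items[4] = items[0]+items[-1] = 1+1 = 2 → [1, 5, 5, 8, 2]
pop(2) removes 5 → [1, 5, 8, 2]
insert 2 at 1 → [1, 2, 5, 8, 2]
pop(3) removes 8 → [1, 2, 5, 2]
pop() removes 2 → [1, 2, 5]
pop(2) removes 5 → [1, 2]
insert 5 at 2 → [1, 2, 5]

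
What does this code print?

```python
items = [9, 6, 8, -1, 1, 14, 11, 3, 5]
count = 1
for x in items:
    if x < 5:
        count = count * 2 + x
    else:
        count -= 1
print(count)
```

-20

x=9: not <5, count = 1-1 = 0
x=6: not <5, count = 0-1 = -1
x=8: not <5, count = (-1)-1 = -2
x=-1: <5, count = (-2)*2+(-1) = -5
x=1: <5, count = (-5)*2+1 = -9
x=14: not <5, count = (-9)-1 = -10
x=11: not <5, count = (-10)-1 = -11
x=3: <5, count = (-11)*2+3 = -19
x=5: not <5, count = (-19)-1 = -20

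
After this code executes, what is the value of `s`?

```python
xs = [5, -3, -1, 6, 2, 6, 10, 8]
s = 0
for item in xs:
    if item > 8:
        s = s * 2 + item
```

10

item=5: not >8
item=-3: not >8
item=-1: not >8
item=6: not >8
item=2: not >8
item=6: not >8
item=10: >8, s = 0*2+10 = 10
item=8: not >8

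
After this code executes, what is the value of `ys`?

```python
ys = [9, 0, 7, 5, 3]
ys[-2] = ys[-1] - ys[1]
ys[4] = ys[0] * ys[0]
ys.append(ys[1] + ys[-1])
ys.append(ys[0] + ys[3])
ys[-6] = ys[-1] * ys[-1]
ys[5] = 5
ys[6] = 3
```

ys[-2] = ys[-1]-ys[1] = 3-0 = 3 → [9, 0, 7, 3, 3]
ys[4] = ys[0]*ys[0] = 9*9 = 81 → [9, 0, 7, 3, 81]
append ys[1]+ys[-1] = 0+81 = 81 → [9, 0, 7, 3, 81, 81]
append ys[0]+ys[3] = 9+3 = 12 → [9, 0, 7, 3, 81, 81, 12]
ys[-6] = ys[-1]*ys[-1] = 12*12 = 144 → [9, 144, 7, 3, 81, 81, 12]
ys[5] = 5 → [9, 144, 7, 3, 81, 5, 12]
ys[6] = 3 → [9, 144, 7, 3, 81, 5, 3]

[9, 144, 7, 3, 81, 5, 3]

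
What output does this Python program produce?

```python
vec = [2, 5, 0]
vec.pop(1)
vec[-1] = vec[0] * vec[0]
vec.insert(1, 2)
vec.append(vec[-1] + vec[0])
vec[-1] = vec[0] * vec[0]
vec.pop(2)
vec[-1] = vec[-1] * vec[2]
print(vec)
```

pop(1) removes 5 → [2, 0]
vec[-1] = vec[0]*vec[0] = 2*2 = 4 → [2, 4]
insert 2 at 1 → [2, 2, 4]
append vec[-1]+vec[0] = 4+2 = 6 → [2, 2, 4, 6]
vec[-1] = vec[0]*vec[0] = 2*2 = 4 → [2, 2, 4, 4]
pop(2) removes 4 → [2, 2, 4]
vec[-1] = vec[-1]*vec[2] = 4*4 = 16 → [2, 2, 16]

[2, 2, 16]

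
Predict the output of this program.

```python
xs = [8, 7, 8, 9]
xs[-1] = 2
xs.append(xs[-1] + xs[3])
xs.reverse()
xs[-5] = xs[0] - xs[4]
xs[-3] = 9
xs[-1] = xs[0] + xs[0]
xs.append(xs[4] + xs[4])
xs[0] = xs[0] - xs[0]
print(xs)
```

xs[-1] = 2 → [8, 7, 8, 2]
append xs[-1]+xs[3] = 2+2 = 4 → [8, 7, 8, 2, 4]
reverse → [4, 2, 8, 7, 8]
xs[-5] = xs[0]-xs[4] = 4-8 = -4 → [-4, 2, 8, 7, 8]
xs[-3] = 9 → [-4, 2, 9, 7, 8]
xs[-1] = xs[0]+xs[0] = (-4)+(-4) = -8 → [-4, 2, 9, 7, -8]
append xs[4]+xs[4] = (-8)+(-8) = -16 → [-4, 2, 9, 7, -8, -16]
xs[0] = xs[0]-xs[0] = (-4)-(-4) = 0 → [0, 2, 9, 7, -8, -16]

[0, 2, 9, 7, -8, -16]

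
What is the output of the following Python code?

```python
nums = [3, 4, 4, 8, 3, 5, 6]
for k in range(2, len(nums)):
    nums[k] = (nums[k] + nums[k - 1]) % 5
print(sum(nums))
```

19

k=2: nums[2] = (4+4)%5 = 3 → [3, 4, 3, 8, 3, 5, 6]
k=3: nums[3] = (8+3)%5 = 1 → [3, 4, 3, 1, 3, 5, 6]
k=4: nums[4] = (3+1)%5 = 4 → [3, 4, 3, 1, 4, 5, 6]
k=5: nums[5] = (5+4)%5 = 4 → [3, 4, 3, 1, 4, 4, 6]
k=6: nums[6] = (6+4)%5 = 0 → [3, 4, 3, 1, 4, 4, 0]
sum = 19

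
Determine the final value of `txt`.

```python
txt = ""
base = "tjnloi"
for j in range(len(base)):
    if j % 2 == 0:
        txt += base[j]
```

'tno'

j=0: add 't' → 't'
j=1: skip
j=2: add 'n' → 'tn'
j=3: skip
j=4: add 'o' → 'tno'
j=5: skip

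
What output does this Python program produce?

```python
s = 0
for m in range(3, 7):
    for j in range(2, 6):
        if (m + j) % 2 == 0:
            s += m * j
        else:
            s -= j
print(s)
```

m=3,j=2: odd sum, s = 0-2 = -2
m=3,j=3: even sum, s = (-2)+9 = 7
m=3,j=4: odd sum, s = 7-4 = 3
m=3,j=5: even sum, s = 3+15 = 18
m=4,j=2: even sum, s = 18+8 = 26
m=4,j=3: odd sum, s = 26-3 = 23
m=4,j=4: even sum, s = 23+16 = 39
m=4,j=5: odd sum, s = 39-5 = 34
m=5,j=2: odd sum, s = 34-2 = 32
m=5,j=3: even sum, s = 32+15 = 47
m=5,j=4: odd sum, s = 47-4 = 43
m=5,j=5: even sum, s = 43+25 = 68
m=6,j=2: even sum, s = 68+12 = 80
m=6,j=3: odd sum, s = 80-3 = 77
m=6,j=4: even sum, s = 77+24 = 101
m=6,j=5: odd sum, s = 101-5 = 96

96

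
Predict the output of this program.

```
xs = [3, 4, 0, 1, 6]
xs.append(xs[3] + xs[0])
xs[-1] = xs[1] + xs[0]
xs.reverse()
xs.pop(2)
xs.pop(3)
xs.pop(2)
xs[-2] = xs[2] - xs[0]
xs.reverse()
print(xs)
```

append xs[3]+xs[0] = 1+3 = 4 → [3, 4, 0, 1, 6, 4]
xs[-1] = xs[1]+xs[0] = 4+3 = 7 → [3, 4, 0, 1, 6, 7]
reverse → [7, 6, 1, 0, 4, 3]
pop(2) removes 1 → [7, 6, 0, 4, 3]
pop(3) removes 4 → [7, 6, 0, 3]
pop(2) removes 0 → [7, 6, 3]
xs[-2] = xs[2]-xs[0] = 3-7 = -4 → [7, -4, 3]
reverse → [3, -4, 7]

[3, -4, 7]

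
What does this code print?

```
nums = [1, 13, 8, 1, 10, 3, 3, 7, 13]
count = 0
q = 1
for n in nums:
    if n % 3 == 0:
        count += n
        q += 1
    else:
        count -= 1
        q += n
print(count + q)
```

55

n=1: not %3==0, count = 0-1 = -1; q=2
n=13: not %3==0, count = (-1)-1 = -2; q=15
n=8: not %3==0, count = (-2)-1 = -3; q=23
n=1: not %3==0, count = (-3)-1 = -4; q=24
n=10: not %3==0, count = (-4)-1 = -5; q=34
n=3: %3==0, count = (-5)+3 = -2; q=35
n=3: %3==0, count = (-2)+3 = 1; q=36
n=7: not %3==0, count = 1-1 = 0; q=43
n=13: not %3==0, count = 0-1 = -1; q=56
count+q = (-1)+56 = 55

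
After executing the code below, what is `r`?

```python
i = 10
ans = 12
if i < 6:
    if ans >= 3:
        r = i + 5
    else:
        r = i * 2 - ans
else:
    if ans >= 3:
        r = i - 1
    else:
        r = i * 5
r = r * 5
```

45

i=10, ans=12
i < 6 is False; ans >= 3 is True
→ r = i - 1 = 9
r = 9*5 = 45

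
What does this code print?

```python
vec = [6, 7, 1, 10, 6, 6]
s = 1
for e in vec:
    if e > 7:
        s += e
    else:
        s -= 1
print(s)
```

e=6: not >7, s = 1-1 = 0
e=7: not >7, s = 0-1 = -1
e=1: not >7, s = (-1)-1 = -2
e=10: >7, s = (-2)+10 = 8
e=6: not >7, s = 8-1 = 7
e=6: not >7, s = 7-1 = 6

6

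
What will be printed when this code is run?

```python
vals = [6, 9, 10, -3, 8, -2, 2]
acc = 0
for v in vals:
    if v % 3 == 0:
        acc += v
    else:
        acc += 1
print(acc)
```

v=6: %3==0, acc = 0+6 = 6
v=9: %3==0, acc = 6+9 = 15
v=10: not %3==0, acc = 15+1 = 16
v=-3: %3==0, acc = 16+(-3) = 13
v=8: not %3==0, acc = 13+1 = 14
v=-2: not %3==0, acc = 14+1 = 15
v=2: not %3==0, acc = 15+1 = 16

16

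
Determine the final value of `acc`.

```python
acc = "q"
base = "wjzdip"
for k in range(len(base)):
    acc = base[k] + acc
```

'pidzjwq'

k=0: prepend 'w' → 'wq'
k=1: prepend 'j' → 'jwq'
k=2: prepend 'z' → 'zjwq'
k=3: prepend 'd' → 'dzjwq'
k=4: prepend 'i' → 'idzjwq'
k=5: prepend 'p' → 'pidzjwq'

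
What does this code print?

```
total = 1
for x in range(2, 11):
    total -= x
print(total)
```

-53

x=2: total = 1-2 = -1
x=3: total = (-1)-3 = -4
x=4: total = (-4)-4 = -8
x=5: total = (-8)-5 = -13
x=6: total = (-13)-6 = -19
x=7: total = (-19)-7 = -26
x=8: total = (-26)-8 = -34
x=9: total = (-34)-9 = -43
x=10: total = (-43)-10 = -53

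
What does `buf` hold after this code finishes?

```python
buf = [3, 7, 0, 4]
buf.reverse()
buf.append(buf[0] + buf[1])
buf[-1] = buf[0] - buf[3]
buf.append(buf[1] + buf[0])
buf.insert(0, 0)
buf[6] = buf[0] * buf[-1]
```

[0, 4, 0, 7, 3, 1, 0]

reverse → [4, 0, 7, 3]
append buf[0]+buf[1] = 4+0 = 4 → [4, 0, 7, 3, 4]
buf[-1] = buf[0]-buf[3] = 4-3 = 1 → [4, 0, 7, 3, 1]
append buf[1]+buf[0] = 0+4 = 4 → [4, 0, 7, 3, 1, 4]
insert 0 at 0 → [0, 4, 0, 7, 3, 1, 4]
buf[6] = buf[0]*buf[-1] = 0*4 = 0 → [0, 4, 0, 7, 3, 1, 0]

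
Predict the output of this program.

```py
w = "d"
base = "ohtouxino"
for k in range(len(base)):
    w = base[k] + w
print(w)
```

onixuothod

k=0: prepend 'o' → 'od'
k=1: prepend 'h' → 'hod'
k=2: prepend 't' → 'thod'
k=3: prepend 'o' → 'othod'
k=4: prepend 'u' → 'uothod'
k=5: prepend 'x' → 'xuothod'
k=6: prepend 'i' → 'ixuothod'
k=7: prepend 'n' → 'nixuothod'
k=8: prepend 'o' → 'onixuothod'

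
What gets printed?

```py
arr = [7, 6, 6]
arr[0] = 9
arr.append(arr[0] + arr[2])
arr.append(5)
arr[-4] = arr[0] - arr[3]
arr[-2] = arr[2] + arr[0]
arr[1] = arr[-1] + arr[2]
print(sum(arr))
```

46

arr[0] = 9 → [9, 6, 6]
append arr[0]+arr[2] = 9+6 = 15 → [9, 6, 6, 15]
append 5 → [9, 6, 6, 15, 5]
arr[-4] = arr[0]-arr[3] = 9-15 = -6 → [9, -6, 6, 15, 5]
arr[-2] = arr[2]+arr[0] = 6+9 = 15 → [9, -6, 6, 15, 5]
arr[1] = arr[-1]+arr[2] = 5+6 = 11 → [9, 11, 6, 15, 5]
sum = 46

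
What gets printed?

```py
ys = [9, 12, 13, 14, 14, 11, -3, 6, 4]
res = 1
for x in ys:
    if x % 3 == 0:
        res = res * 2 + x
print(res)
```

136

x=9: %3==0, res = 1*2+9 = 11
x=12: %3==0, res = 11*2+12 = 34
x=13: not %3==0
x=14: not %3==0
x=14: not %3==0
x=11: not %3==0
x=-3: %3==0, res = 34*2+(-3) = 65
x=6: %3==0, res = 65*2+6 = 136
x=4: not %3==0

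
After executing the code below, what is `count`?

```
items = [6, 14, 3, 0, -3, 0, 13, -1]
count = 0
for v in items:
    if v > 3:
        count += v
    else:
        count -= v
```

34

v=6: >3, count = 0+6 = 6
v=14: >3, count = 6+14 = 20
v=3: not >3, count = 20-3 = 17
v=0: not >3, count = 17-0 = 17
v=-3: not >3, count = 17-(-3) = 20
v=0: not >3, count = 20-0 = 20
v=13: >3, count = 20+13 = 33
v=-1: not >3, count = 33-(-1) = 34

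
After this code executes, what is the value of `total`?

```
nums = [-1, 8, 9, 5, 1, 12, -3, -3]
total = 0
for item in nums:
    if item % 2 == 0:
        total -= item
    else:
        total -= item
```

item=-1: not even, total = 0-(-1) = 1
item=8: even, total = 1-8 = -7
item=9: not even, total = (-7)-9 = -16
item=5: not even, total = (-16)-5 = -21
item=1: not even, total = (-21)-1 = -22
item=12: even, total = (-22)-12 = -34
item=-3: not even, total = (-34)-(-3) = -31
item=-3: not even, total = (-31)-(-3) = -28

-28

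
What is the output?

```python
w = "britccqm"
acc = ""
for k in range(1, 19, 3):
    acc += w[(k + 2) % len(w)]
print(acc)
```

k=1: add w[3]='t' → 't'
k=4: add w[6]='q' → 'tq'
k=7: add w[1]='r' → 'tqr'
k=10: add w[4]='c' → 'tqrc'
k=13: add w[7]='m' → 'tqrcm'
k=16: add w[2]='i' → 'tqrcmi'

tqrcmi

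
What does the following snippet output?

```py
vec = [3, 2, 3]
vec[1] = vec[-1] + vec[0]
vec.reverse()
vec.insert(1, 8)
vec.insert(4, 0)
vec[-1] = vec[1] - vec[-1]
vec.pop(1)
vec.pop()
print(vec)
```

vec[1] = vec[-1]+vec[0] = 3+3 = 6 → [3, 6, 3]
reverse → [3, 6, 3]
insert 8 at 1 → [3, 8, 6, 3]
insert 0 at 4 → [3, 8, 6, 3, 0]
vec[-1] = vec[1]-vec[-1] = 8-0 = 8 → [3, 8, 6, 3, 8]
pop(1) removes 8 → [3, 6, 3, 8]
pop() removes 8 → [3, 6, 3]

[3, 6, 3]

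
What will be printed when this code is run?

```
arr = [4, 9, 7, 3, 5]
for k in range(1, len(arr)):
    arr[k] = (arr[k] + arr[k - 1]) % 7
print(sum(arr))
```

18

k=1: arr[1] = (9+4)%7 = 6 → [4, 6, 7, 3, 5]
k=2: arr[2] = (7+6)%7 = 6 → [4, 6, 6, 3, 5]
k=3: arr[3] = (3+6)%7 = 2 → [4, 6, 6, 2, 5]
k=4: arr[4] = (5+2)%7 = 0 → [4, 6, 6, 2, 0]
sum = 18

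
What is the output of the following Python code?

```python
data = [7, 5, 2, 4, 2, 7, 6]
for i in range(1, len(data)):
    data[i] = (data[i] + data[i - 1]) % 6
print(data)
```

[7, 0, 2, 0, 2, 3, 3]

i=1: data[1] = (5+7)%6 = 0 → [7, 0, 2, 4, 2, 7, 6]
i=2: data[2] = (2+0)%6 = 2 → [7, 0, 2, 4, 2, 7, 6]
i=3: data[3] = (4+2)%6 = 0 → [7, 0, 2, 0, 2, 7, 6]
i=4: data[4] = (2+0)%6 = 2 → [7, 0, 2, 0, 2, 7, 6]
i=5: data[5] = (7+2)%6 = 3 → [7, 0, 2, 0, 2, 3, 6]
i=6: data[6] = (6+3)%6 = 3 → [7, 0, 2, 0, 2, 3, 3]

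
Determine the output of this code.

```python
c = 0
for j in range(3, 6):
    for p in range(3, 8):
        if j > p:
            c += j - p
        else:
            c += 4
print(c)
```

j=3,p=3: not 3>3, c = 0+4 = 4
j=3,p=4: not 3>4, c = 4+4 = 8
j=3,p=5: not 3>5, c = 8+4 = 12
j=3,p=6: not 3>6, c = 12+4 = 16
j=3,p=7: not 3>7, c = 16+4 = 20
j=4,p=3: 4>3, c = 20+1 = 21
j=4,p=4: not 4>4, c = 21+4 = 25
j=4,p=5: not 4>5, c = 25+4 = 29
j=4,p=6: not 4>6, c = 29+4 = 33
j=4,p=7: not 4>7, c = 33+4 = 37
j=5,p=3: 5>3, c = 37+2 = 39
j=5,p=4: 5>4, c = 39+1 = 40
j=5,p=5: not 5>5, c = 40+4 = 44
j=5,p=6: not 5>6, c = 44+4 = 48
j=5,p=7: not 5>7, c = 48+4 = 52

52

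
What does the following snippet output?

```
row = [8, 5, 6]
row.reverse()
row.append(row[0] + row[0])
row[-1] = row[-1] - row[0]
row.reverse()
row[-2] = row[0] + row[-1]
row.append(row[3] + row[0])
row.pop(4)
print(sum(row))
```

reverse → [6, 5, 8]
append row[0]+row[0] = 6+6 = 12 → [6, 5, 8, 12]
row[-1] = row[-1]-row[0] = 12-6 = 6 → [6, 5, 8, 6]
reverse → [6, 8, 5, 6]
row[-2] = row[0]+row[-1] = 6+6 = 12 → [6, 8, 12, 6]
append row[3]+row[0] = 6+6 = 12 → [6, 8, 12, 6, 12]
pop(4) removes 12 → [6, 8, 12, 6]
sum = 32

32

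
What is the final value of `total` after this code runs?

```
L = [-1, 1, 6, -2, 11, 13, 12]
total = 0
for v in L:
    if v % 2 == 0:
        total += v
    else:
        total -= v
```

-8

v=-1: not even, total = 0-(-1) = 1
v=1: not even, total = 1-1 = 0
v=6: even, total = 0+6 = 6
v=-2: even, total = 6+(-2) = 4
v=11: not even, total = 4-11 = -7
v=13: not even, total = (-7)-13 = -20
v=12: even, total = (-20)+12 = -8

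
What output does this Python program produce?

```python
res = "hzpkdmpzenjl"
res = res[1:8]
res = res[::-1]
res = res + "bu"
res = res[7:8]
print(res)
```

b

slice [1:8] → 'zpkdmpz'
reverse → 'zpmdkpz'
+ 'bu' → 'zpmdkpzbu'
slice [7:8] → 'b'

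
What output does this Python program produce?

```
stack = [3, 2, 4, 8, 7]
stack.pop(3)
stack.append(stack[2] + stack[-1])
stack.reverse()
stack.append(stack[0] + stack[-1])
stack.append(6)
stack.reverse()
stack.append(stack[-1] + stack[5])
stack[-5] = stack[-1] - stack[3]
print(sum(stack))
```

79

pop(3) removes 8 → [3, 2, 4, 7]
append stack[2]+stack[-1] = 4+7 = 11 → [3, 2, 4, 7, 11]
reverse → [11, 7, 4, 2, 3]
append stack[0]+stack[-1] = 11+3 = 14 → [11, 7, 4, 2, 3, 14]
append 6 → [11, 7, 4, 2, 3, 14, 6]
reverse → [6, 14, 3, 2, 4, 7, 11]
append stack[-1]+stack[5] = 11+7 = 18 → [6, 14, 3, 2, 4, 7, 11, 18]
stack[-5] = stack[-1]-stack[3] = 18-2 = 16 → [6, 14, 3, 16, 4, 7, 11, 18]
sum = 79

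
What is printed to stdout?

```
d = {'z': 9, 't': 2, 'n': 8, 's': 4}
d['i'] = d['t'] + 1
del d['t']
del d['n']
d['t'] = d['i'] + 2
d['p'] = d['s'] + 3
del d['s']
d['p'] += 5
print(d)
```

{'z': 9, 'i': 3, 't': 5, 'p': 12}

d['i'] = d['t']+1 = 3 → {'z': 9, 't': 2, 'n': 8, 's': 4, 'i': 3}
del 't' → {'z': 9, 'n': 8, 's': 4, 'i': 3}
del 'n' → {'z': 9, 's': 4, 'i': 3}
d['t'] = d['i']+2 = 5 → {'z': 9, 's': 4, 'i': 3, 't': 5}
d['p'] = d['s']+3 = 7 → {'z': 9, 's': 4, 'i': 3, 't': 5, 'p': 7}
del 's' → {'z': 9, 'i': 3, 't': 5, 'p': 7}
d['p'] = 7+5 = 12 → {'z': 9, 'i': 3, 't': 5, 'p': 12}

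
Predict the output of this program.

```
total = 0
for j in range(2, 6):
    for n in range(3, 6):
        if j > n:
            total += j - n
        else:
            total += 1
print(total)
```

13

j=2,n=3: not 2>3, total = 0+1 = 1
j=2,n=4: not 2>4, total = 1+1 = 2
j=2,n=5: not 2>5, total = 2+1 = 3
j=3,n=3: not 3>3, total = 3+1 = 4
j=3,n=4: not 3>4, total = 4+1 = 5
j=3,n=5: not 3>5, total = 5+1 = 6
j=4,n=3: 4>3, total = 6+1 = 7
j=4,n=4: not 4>4, total = 7+1 = 8
j=4,n=5: not 4>5, total = 8+1 = 9
j=5,n=3: 5>3, total = 9+2 = 11
j=5,n=4: 5>4, total = 11+1 = 12
j=5,n=5: not 5>5, total = 12+1 = 13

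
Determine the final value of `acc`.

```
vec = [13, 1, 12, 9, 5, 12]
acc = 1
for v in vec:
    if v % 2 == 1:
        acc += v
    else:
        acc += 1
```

v=13: odd, acc = 1+13 = 14
v=1: odd, acc = 14+1 = 15
v=12: not odd, acc = 15+1 = 16
v=9: odd, acc = 16+9 = 25
v=5: odd, acc = 25+5 = 30
v=12: not odd, acc = 30+1 = 31

31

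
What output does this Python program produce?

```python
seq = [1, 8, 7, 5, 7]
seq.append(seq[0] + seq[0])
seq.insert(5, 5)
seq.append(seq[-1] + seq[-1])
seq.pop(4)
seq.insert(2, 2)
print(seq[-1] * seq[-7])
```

append seq[0]+seq[0] = 1+1 = 2 → [1, 8, 7, 5, 7, 2]
insert 5 at 5 → [1, 8, 7, 5, 7, 5, 2]
append seq[-1]+seq[-1] = 2+2 = 4 → [1, 8, 7, 5, 7, 5, 2, 4]
pop(4) removes 7 → [1, 8, 7, 5, 5, 2, 4]
insert 2 at 2 → [1, 8, 2, 7, 5, 5, 2, 4]
seq[-1]*seq[-7] = 4*8 = 32

32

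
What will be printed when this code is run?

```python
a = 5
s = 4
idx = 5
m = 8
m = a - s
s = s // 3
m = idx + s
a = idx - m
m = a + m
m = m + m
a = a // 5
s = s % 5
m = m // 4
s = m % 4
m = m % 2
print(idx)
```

5

m = 5-4 = 1
s = 4//3 = 1
m = 5+1 = 6
a = 5-6 = -1
m = (-1)+6 = 5
m = 5+5 = 10
a = (-1)//5 = -1
s = 1%5 = 1
m = 10//4 = 2
s = 2%4 = 2
m = 2%2 = 0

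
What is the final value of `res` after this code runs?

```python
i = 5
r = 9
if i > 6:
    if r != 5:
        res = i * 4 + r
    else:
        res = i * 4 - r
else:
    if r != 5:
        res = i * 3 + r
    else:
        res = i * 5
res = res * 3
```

i=5, r=9
i > 6 is False; r != 5 is True
→ res = i * 3 + r = 24
res = 24*3 = 72

72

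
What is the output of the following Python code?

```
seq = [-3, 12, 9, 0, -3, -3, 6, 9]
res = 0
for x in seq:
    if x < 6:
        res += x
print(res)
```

-9

x=-3: <6, res = 0+(-3) = -3
x=12: not <6
x=9: not <6
x=0: <6, res = (-3)+0 = -3
x=-3: <6, res = (-3)+(-3) = -6
x=-3: <6, res = (-6)+(-3) = -9
x=6: not <6
x=9: not <6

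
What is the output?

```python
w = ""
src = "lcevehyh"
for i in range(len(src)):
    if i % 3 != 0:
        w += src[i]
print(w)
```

i=0: skip
i=1: add 'c' → 'c'
i=2: add 'e' → 'ce'
i=3: skip
i=4: add 'e' → 'cee'
i=5: add 'h' → 'ceeh'
i=6: skip
i=7: add 'h' → 'ceehh'

ceehh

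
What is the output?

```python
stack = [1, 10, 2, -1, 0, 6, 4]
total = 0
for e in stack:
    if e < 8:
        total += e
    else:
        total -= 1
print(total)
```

e=1: <8, total = 0+1 = 1
e=10: not <8, total = 1-1 = 0
e=2: <8, total = 0+2 = 2
e=-1: <8, total = 2+(-1) = 1
e=0: <8, total = 1+0 = 1
e=6: <8, total = 1+6 = 7
e=4: <8, total = 7+4 = 11

11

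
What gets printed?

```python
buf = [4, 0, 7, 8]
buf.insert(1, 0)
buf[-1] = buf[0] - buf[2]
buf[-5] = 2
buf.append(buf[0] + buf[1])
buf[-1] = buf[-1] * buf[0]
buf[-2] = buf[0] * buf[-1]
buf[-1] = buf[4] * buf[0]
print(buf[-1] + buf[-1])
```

insert 0 at 1 → [4, 0, 0, 7, 8]
buf[-1] = buf[0]-buf[2] = 4-0 = 4 → [4, 0, 0, 7, 4]
buf[-5] = 2 → [2, 0, 0, 7, 4]
append buf[0]+buf[1] = 2+0 = 2 → [2, 0, 0, 7, 4, 2]
buf[-1] = buf[-1]*buf[0] = 2*2 = 4 → [2, 0, 0, 7, 4, 4]
buf[-2] = buf[0]*buf[-1] = 2*4 = 8 → [2, 0, 0, 7, 8, 4]
buf[-1] = buf[4]*buf[0] = 8*2 = 16 → [2, 0, 0, 7, 8, 16]
buf[-1]+buf[-1] = 16+16 = 32

32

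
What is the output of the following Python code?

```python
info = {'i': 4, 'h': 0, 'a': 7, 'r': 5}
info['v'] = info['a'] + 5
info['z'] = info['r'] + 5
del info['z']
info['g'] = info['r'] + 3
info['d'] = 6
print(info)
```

{'i': 4, 'h': 0, 'a': 7, 'r': 5, 'v': 12, 'g': 8, 'd': 6}

info['v'] = info['a']+5 = 12 → {'i': 4, 'h': 0, 'a': 7, 'r': 5, 'v': 12}
info['z'] = info['r']+5 = 10 → {'i': 4, 'h': 0, 'a': 7, 'r': 5, 'v': 12, 'z': 10}
del 'z' → {'i': 4, 'h': 0, 'a': 7, 'r': 5, 'v': 12}
info['g'] = info['r']+3 = 8 → {'i': 4, 'h': 0, 'a': 7, 'r': 5, 'v': 12, 'g': 8}
info['d'] = 6 → {'i': 4, 'h': 0, 'a': 7, 'r': 5, 'v': 12, 'g': 8, 'd': 6}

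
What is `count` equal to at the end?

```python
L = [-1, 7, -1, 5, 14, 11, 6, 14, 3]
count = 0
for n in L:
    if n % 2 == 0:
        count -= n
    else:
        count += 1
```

n=-1: not even, count = 0+1 = 1
n=7: not even, count = 1+1 = 2
n=-1: not even, count = 2+1 = 3
n=5: not even, count = 3+1 = 4
n=14: even, count = 4-14 = -10
n=11: not even, count = (-10)+1 = -9
n=6: even, count = (-9)-6 = -15
n=14: even, count = (-15)-14 = -29
n=3: not even, count = (-29)+1 = -28

-28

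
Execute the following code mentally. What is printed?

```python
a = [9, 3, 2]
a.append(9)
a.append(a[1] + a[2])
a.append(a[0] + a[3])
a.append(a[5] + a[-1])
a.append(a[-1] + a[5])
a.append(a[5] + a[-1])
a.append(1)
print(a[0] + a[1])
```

12

append 9 → [9, 3, 2, 9]
append a[1]+a[2] = 3+2 = 5 → [9, 3, 2, 9, 5]
append a[0]+a[3] = 9+9 = 18 → [9, 3, 2, 9, 5, 18]
append a[5]+a[-1] = 18+18 = 36 → [9, 3, 2, 9, 5, 18, 36]
append a[-1]+a[5] = 36+18 = 54 → [9, 3, 2, 9, 5, 18, 36, 54]
append a[5]+a[-1] = 18+54 = 72 → [9, 3, 2, 9, 5, 18, 36, 54, 72]
append 1 → [9, 3, 2, 9, 5, 18, 36, 54, 72, 1]
a[0]+a[1] = 9+3 = 12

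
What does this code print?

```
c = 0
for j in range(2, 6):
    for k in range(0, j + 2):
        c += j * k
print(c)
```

j=2,k=0: c = 0+0 = 0
j=2,k=1: c = 0+2 = 2
j=2,k=2: c = 2+4 = 6
j=2,k=3: c = 6+6 = 12
j=3,k=0: c = 12+0 = 12
j=3,k=1: c = 12+3 = 15
j=3,k=2: c = 15+6 = 21
j=3,k=3: c = 21+9 = 30
j=3,k=4: c = 30+12 = 42
j=4,k=0: c = 42+0 = 42
j=4,k=1: c = 42+4 = 46
j=4,k=2: c = 46+8 = 54
j=4,k=3: c = 54+12 = 66
j=4,k=4: c = 66+16 = 82
j=4,k=5: c = 82+20 = 102
j=5,k=0: c = 102+0 = 102
j=5,k=1: c = 102+5 = 107
j=5,k=2: c = 107+10 = 117
j=5,k=3: c = 117+15 = 132
j=5,k=4: c = 132+20 = 152
j=5,k=5: c = 152+25 = 177
j=5,k=6: c = 177+30 = 207

207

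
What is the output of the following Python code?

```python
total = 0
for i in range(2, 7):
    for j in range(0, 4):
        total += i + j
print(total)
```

i=2,j=0: total = 0+2 = 2
i=2,j=1: total = 2+3 = 5
i=2,j=2: total = 5+4 = 9
i=2,j=3: total = 9+5 = 14
i=3,j=0: total = 14+3 = 17
i=3,j=1: total = 17+4 = 21
i=3,j=2: total = 21+5 = 26
i=3,j=3: total = 26+6 = 32
i=4,j=0: total = 32+4 = 36
i=4,j=1: total = 36+5 = 41
i=4,j=2: total = 41+6 = 47
i=4,j=3: total = 47+7 = 54
i=5,j=0: total = 54+5 = 59
i=5,j=1: total = 59+6 = 65
i=5,j=2: total = 65+7 = 72
i=5,j=3: total = 72+8 = 80
i=6,j=0: total = 80+6 = 86
i=6,j=1: total = 86+7 = 93
i=6,j=2: total = 93+8 = 101
i=6,j=3: total = 101+9 = 110

110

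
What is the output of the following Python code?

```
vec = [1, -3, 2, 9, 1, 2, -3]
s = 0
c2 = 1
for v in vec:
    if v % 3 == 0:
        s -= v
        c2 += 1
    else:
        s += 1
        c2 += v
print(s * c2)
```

10

v=1: not %3==0, s = 0+1 = 1; c2=2
v=-3: %3==0, s = 1-(-3) = 4; c2=3
v=2: not %3==0, s = 4+1 = 5; c2=5
v=9: %3==0, s = 5-9 = -4; c2=6
v=1: not %3==0, s = (-4)+1 = -3; c2=7
v=2: not %3==0, s = (-3)+1 = -2; c2=9
v=-3: %3==0, s = (-2)-(-3) = 1; c2=10
s*c2 = 1*10 = 10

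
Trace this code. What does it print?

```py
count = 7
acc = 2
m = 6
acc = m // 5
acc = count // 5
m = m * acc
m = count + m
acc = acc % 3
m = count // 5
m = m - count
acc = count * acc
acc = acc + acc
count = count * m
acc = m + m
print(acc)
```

acc = 6//5 = 1
acc = 7//5 = 1
m = 6*1 = 6
m = 7+6 = 13
acc = 1%3 = 1
m = 7//5 = 1
m = 1-7 = -6
acc = 7*1 = 7
acc = 7+7 = 14
count = 7*(-6) = -42
acc = (-6)+(-6) = -12

-12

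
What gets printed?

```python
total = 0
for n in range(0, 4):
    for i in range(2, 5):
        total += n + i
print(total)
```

n=0,i=2: total = 0+2 = 2
n=0,i=3: total = 2+3 = 5
n=0,i=4: total = 5+4 = 9
n=1,i=2: total = 9+3 = 12
n=1,i=3: total = 12+4 = 16
n=1,i=4: total = 16+5 = 21
n=2,i=2: total = 21+4 = 25
n=2,i=3: total = 25+5 = 30
n=2,i=4: total = 30+6 = 36
n=3,i=2: total = 36+5 = 41
n=3,i=3: total = 41+6 = 47
n=3,i=4: total = 47+7 = 54

54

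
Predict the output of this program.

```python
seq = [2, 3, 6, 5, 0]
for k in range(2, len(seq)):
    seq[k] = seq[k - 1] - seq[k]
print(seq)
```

[2, 3, -3, -8, -8]

k=2: seq[2] = 3-6 = -3 → [2, 3, -3, 5, 0]
k=3: seq[3] = (-3)-5 = -8 → [2, 3, -3, -8, 0]
k=4: seq[4] = (-8)-0 = -8 → [2, 3, -3, -8, -8]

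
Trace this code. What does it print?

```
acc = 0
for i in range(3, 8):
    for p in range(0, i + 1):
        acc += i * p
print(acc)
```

455

i=3,p=0: acc = 0+0 = 0
i=3,p=1: acc = 0+3 = 3
i=3,p=2: acc = 3+6 = 9
i=3,p=3: acc = 9+9 = 18
i=4,p=0: acc = 18+0 = 18
i=4,p=1: acc = 18+4 = 22
i=4,p=2: acc = 22+8 = 30
i=4,p=3: acc = 30+12 = 42
i=4,p=4: acc = 42+16 = 58
i=5,p=0: acc = 58+0 = 58
i=5,p=1: acc = 58+5 = 63
i=5,p=2: acc = 63+10 = 73
i=5,p=3: acc = 73+15 = 88
i=5,p=4: acc = 88+20 = 108
i=5,p=5: acc = 108+25 = 133
i=6,p=0: acc = 133+0 = 133
i=6,p=1: acc = 133+6 = 139
i=6,p=2: acc = 139+12 = 151
i=6,p=3: acc = 151+18 = 169
i=6,p=4: acc = 169+24 = 193
i=6,p=5: acc = 193+30 = 223
i=6,p=6: acc = 223+36 = 259
i=7,p=0: acc = 259+0 = 259
i=7,p=1: acc = 259+7 = 266
i=7,p=2: acc = 266+14 = 280
i=7,p=3: acc = 280+21 = 301
i=7,p=4: acc = 301+28 = 329
i=7,p=5: acc = 329+35 = 364
i=7,p=6: acc = 364+42 = 406
i=7,p=7: acc = 406+49 = 455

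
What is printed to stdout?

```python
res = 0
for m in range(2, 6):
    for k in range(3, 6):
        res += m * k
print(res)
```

168

m=2,k=3: res = 0+6 = 6
m=2,k=4: res = 6+8 = 14
m=2,k=5: res = 14+10 = 24
m=3,k=3: res = 24+9 = 33
m=3,k=4: res = 33+12 = 45
m=3,k=5: res = 45+15 = 60
m=4,k=3: res = 60+12 = 72
m=4,k=4: res = 72+16 = 88
m=4,k=5: res = 88+20 = 108
m=5,k=3: res = 108+15 = 123
m=5,k=4: res = 123+20 = 143
m=5,k=5: res = 143+25 = 168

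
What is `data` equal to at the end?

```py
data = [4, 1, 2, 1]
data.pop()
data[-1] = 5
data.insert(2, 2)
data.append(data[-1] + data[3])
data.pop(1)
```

[4, 2, 5, 10]

pop() removes 1 → [4, 1, 2]
data[-1] = 5 → [4, 1, 5]
insert 2 at 2 → [4, 1, 2, 5]
append data[-1]+data[3] = 5+5 = 10 → [4, 1, 2, 5, 10]
pop(1) removes 1 → [4, 2, 5, 10]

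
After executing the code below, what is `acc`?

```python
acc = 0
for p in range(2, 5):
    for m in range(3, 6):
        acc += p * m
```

108

p=2,m=3: acc = 0+6 = 6
p=2,m=4: acc = 6+8 = 14
p=2,m=5: acc = 14+10 = 24
p=3,m=3: acc = 24+9 = 33
p=3,m=4: acc = 33+12 = 45
p=3,m=5: acc = 45+15 = 60
p=4,m=3: acc = 60+12 = 72
p=4,m=4: acc = 72+16 = 88
p=4,m=5: acc = 88+20 = 108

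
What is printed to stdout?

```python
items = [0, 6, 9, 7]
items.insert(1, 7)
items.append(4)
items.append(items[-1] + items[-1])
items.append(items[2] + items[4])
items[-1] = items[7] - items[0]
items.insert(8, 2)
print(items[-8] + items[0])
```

insert 7 at 1 → [0, 7, 6, 9, 7]
append 4 → [0, 7, 6, 9, 7, 4]
append items[-1]+items[-1] = 4+4 = 8 → [0, 7, 6, 9, 7, 4, 8]
append items[2]+items[4] = 6+7 = 13 → [0, 7, 6, 9, 7, 4, 8, 13]
items[-1] = items[7]-items[0] = 13-0 = 13 → [0, 7, 6, 9, 7, 4, 8, 13]
insert 2 at 8 → [0, 7, 6, 9, 7, 4, 8, 13, 2]
items[-8]+items[0] = 7+0 = 7

7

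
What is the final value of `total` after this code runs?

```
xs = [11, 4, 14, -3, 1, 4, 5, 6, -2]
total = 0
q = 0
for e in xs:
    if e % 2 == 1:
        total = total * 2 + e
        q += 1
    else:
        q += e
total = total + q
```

113

e=11: odd, total = 0*2+11 = 11; q=1
e=4: not odd; q=5
e=14: not odd; q=19
e=-3: odd, total = 11*2+(-3) = 19; q=20
e=1: odd, total = 19*2+1 = 39; q=21
e=4: not odd; q=25
e=5: odd, total = 39*2+5 = 83; q=26
e=6: not odd; q=32
e=-2: not odd; q=30
total+q = 83+30 = 113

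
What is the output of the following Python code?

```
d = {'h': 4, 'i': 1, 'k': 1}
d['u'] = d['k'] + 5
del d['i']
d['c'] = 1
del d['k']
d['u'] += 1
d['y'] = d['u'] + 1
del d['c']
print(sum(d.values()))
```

d['u'] = d['k']+5 = 6 → {'h': 4, 'i': 1, 'k': 1, 'u': 6}
del 'i' → {'h': 4, 'k': 1, 'u': 6}
d['c'] = 1 → {'h': 4, 'k': 1, 'u': 6, 'c': 1}
del 'k' → {'h': 4, 'u': 6, 'c': 1}
d['u'] = 6+1 = 7 → {'h': 4, 'u': 7, 'c': 1}
d['y'] = d['u']+1 = 8 → {'h': 4, 'u': 7, 'c': 1, 'y': 8}
del 'c' → {'h': 4, 'u': 7, 'y': 8}
sum of values = 19

19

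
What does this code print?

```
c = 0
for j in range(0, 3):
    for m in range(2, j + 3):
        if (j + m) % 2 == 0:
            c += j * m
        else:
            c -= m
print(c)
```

j=0,m=2: even sum, c = 0+0 = 0
j=1,m=2: odd sum, c = 0-2 = -2
j=1,m=3: even sum, c = (-2)+3 = 1
j=2,m=2: even sum, c = 1+4 = 5
j=2,m=3: odd sum, c = 5-3 = 2
j=2,m=4: even sum, c = 2+8 = 10

10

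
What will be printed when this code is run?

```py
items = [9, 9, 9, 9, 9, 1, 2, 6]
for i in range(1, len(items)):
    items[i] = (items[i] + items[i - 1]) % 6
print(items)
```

[9, 0, 3, 0, 3, 4, 0, 0]

i=1: items[1] = (9+9)%6 = 0 → [9, 0, 9, 9, 9, 1, 2, 6]
i=2: items[2] = (9+0)%6 = 3 → [9, 0, 3, 9, 9, 1, 2, 6]
i=3: items[3] = (9+3)%6 = 0 → [9, 0, 3, 0, 9, 1, 2, 6]
i=4: items[4] = (9+0)%6 = 3 → [9, 0, 3, 0, 3, 1, 2, 6]
i=5: items[5] = (1+3)%6 = 4 → [9, 0, 3, 0, 3, 4, 2, 6]
i=6: items[6] = (2+4)%6 = 0 → [9, 0, 3, 0, 3, 4, 0, 6]
i=7: items[7] = (6+0)%6 = 0 → [9, 0, 3, 0, 3, 4, 0, 0]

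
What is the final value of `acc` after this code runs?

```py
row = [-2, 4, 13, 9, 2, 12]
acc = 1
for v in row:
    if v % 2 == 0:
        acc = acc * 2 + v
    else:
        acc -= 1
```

v=-2: even, acc = 1*2+(-2) = 0
v=4: even, acc = 0*2+4 = 4
v=13: not even, acc = 4-1 = 3
v=9: not even, acc = 3-1 = 2
v=2: even, acc = 2*2+2 = 6
v=12: even, acc = 6*2+12 = 24

24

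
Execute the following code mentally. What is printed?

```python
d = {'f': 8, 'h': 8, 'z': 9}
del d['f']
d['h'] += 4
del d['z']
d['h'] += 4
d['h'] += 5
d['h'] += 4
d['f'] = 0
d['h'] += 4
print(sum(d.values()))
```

29

del 'f' → {'h': 8, 'z': 9}
d['h'] = 8+4 = 12 → {'h': 12, 'z': 9}
del 'z' → {'h': 12}
d['h'] = 12+4 = 16 → {'h': 16}
d['h'] = 16+5 = 21 → {'h': 21}
d['h'] = 21+4 = 25 → {'h': 25}
d['f'] = 0 → {'h': 25, 'f': 0}
d['h'] = 25+4 = 29 → {'h': 29, 'f': 0}
sum of values = 29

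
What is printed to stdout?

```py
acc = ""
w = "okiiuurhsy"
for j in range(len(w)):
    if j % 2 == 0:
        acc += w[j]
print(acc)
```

oiurs

j=0: add 'o' → 'o'
j=1: skip
j=2: add 'i' → 'oi'
j=3: skip
j=4: add 'u' → 'oiu'
j=5: skip
j=6: add 'r' → 'oiur'
j=7: skip
j=8: add 's' → 'oiurs'
j=9: skip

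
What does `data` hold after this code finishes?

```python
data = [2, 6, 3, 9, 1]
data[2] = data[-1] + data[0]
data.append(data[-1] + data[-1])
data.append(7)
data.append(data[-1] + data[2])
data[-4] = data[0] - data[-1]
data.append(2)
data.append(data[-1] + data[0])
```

[2, 6, 3, 9, -8, 2, 7, 10, 2, 4]

data[2] = data[-1]+data[0] = 1+2 = 3 → [2, 6, 3, 9, 1]
append data[-1]+data[-1] = 1+1 = 2 → [2, 6, 3, 9, 1, 2]
append 7 → [2, 6, 3, 9, 1, 2, 7]
append data[-1]+data[2] = 7+3 = 10 → [2, 6, 3, 9, 1, 2, 7, 10]
data[-4] = data[0]-data[-1] = 2-10 = -8 → [2, 6, 3, 9, -8, 2, 7, 10]
append 2 → [2, 6, 3, 9, -8, 2, 7, 10, 2]
append data[-1]+data[0] = 2+2 = 4 → [2, 6, 3, 9, -8, 2, 7, 10, 2, 4]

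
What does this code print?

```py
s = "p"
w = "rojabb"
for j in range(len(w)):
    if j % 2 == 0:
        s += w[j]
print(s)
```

j=0: add 'r' → 'pr'
j=1: skip
j=2: add 'j' → 'prj'
j=3: skip
j=4: add 'b' → 'prjb'
j=5: skip

prjb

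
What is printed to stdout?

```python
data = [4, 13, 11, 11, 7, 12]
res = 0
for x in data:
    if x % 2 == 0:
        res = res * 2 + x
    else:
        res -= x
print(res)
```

x=4: even, res = 0*2+4 = 4
x=13: not even, res = 4-13 = -9
x=11: not even, res = (-9)-11 = -20
x=11: not even, res = (-20)-11 = -31
x=7: not even, res = (-31)-7 = -38
x=12: even, res = (-38)*2+12 = -64

-64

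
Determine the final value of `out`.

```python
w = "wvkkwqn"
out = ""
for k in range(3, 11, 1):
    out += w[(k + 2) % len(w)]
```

'qnwvkkwq'

k=3: add w[5]='q' → 'q'
k=4: add w[6]='n' → 'qn'
k=5: add w[0]='w' → 'qnw'
k=6: add w[1]='v' → 'qnwv'
k=7: add w[2]='k' → 'qnwvk'
k=8: add w[3]='k' → 'qnwvkk'
k=9: add w[4]='w' → 'qnwvkkw'
k=10: add w[5]='q' → 'qnwvkkwq'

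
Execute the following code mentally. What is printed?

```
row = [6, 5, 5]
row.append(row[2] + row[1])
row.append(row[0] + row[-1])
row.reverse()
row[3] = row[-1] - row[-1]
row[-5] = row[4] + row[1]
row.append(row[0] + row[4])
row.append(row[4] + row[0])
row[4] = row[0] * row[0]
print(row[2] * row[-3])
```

1280

append row[2]+row[1] = 5+5 = 10 → [6, 5, 5, 10]
append row[0]+row[-1] = 6+10 = 16 → [6, 5, 5, 10, 16]
reverse → [16, 10, 5, 5, 6]
row[3] = row[-1]-row[-1] = 6-6 = 0 → [16, 10, 5, 0, 6]
row[-5] = row[4]+row[1] = 6+10 = 16 → [16, 10, 5, 0, 6]
append row[0]+row[4] = 16+6 = 22 → [16, 10, 5, 0, 6, 22]
append row[4]+row[0] = 6+16 = 22 → [16, 10, 5, 0, 6, 22, 22]
row[4] = row[0]*row[0] = 16*16 = 256 → [16, 10, 5, 0, 256, 22, 22]
row[2]*row[-3] = 5*256 = 1280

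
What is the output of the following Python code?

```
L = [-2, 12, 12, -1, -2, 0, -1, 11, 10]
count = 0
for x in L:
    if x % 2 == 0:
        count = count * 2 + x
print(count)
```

x=-2: even, count = 0*2+(-2) = -2
x=12: even, count = (-2)*2+12 = 8
x=12: even, count = 8*2+12 = 28
x=-1: not even
x=-2: even, count = 28*2+(-2) = 54
x=0: even, count = 54*2+0 = 108
x=-1: not even
x=11: not even
x=10: even, count = 108*2+10 = 226

226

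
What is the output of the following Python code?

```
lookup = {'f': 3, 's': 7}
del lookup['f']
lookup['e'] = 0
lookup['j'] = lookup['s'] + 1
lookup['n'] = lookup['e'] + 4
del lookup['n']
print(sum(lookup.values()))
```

15

del 'f' → {'s': 7}
lookup['e'] = 0 → {'s': 7, 'e': 0}
lookup['j'] = lookup['s']+1 = 8 → {'s': 7, 'e': 0, 'j': 8}
lookup['n'] = lookup['e']+4 = 4 → {'s': 7, 'e': 0, 'j': 8, 'n': 4}
del 'n' → {'s': 7, 'e': 0, 'j': 8}
sum of values = 15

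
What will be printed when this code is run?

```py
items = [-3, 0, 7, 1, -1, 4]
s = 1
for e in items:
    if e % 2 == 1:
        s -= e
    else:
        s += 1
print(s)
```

e=-3: odd, s = 1-(-3) = 4
e=0: not odd, s = 4+1 = 5
e=7: odd, s = 5-7 = -2
e=1: odd, s = (-2)-1 = -3
e=-1: odd, s = (-3)-(-1) = -2
e=4: not odd, s = (-2)+1 = -1

-1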